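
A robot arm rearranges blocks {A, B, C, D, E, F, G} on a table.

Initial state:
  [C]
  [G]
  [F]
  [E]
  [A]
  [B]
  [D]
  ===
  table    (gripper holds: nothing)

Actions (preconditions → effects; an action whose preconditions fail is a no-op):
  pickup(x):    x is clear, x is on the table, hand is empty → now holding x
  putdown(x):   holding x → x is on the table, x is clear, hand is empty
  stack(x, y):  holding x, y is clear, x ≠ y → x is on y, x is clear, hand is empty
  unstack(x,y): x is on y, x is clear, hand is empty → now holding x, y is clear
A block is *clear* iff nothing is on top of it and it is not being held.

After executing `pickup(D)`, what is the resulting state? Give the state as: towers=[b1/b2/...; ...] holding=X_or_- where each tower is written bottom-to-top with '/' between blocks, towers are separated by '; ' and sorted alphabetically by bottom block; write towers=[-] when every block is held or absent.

towers=[D/B/A/E/F/G/C] holding=-

before: towers=[D/B/A/E/F/G/C] holding=-
pre[pickup(D)]: clear(D) ✗, ontable(D) ✓, handempty ✓
clear(D) unmet → pickup(D) is a no-op
after:  towers=[D/B/A/E/F/G/C] holding=-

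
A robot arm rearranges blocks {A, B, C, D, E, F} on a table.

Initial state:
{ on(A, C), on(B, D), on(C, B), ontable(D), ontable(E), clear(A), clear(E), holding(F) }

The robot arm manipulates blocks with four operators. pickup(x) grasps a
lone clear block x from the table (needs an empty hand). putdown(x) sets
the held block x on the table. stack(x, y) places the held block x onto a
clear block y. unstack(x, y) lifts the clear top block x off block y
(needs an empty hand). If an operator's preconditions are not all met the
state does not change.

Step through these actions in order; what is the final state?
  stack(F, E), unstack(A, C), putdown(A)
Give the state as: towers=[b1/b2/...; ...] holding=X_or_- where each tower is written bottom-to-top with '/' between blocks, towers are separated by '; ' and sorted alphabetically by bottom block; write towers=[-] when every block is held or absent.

towers=[A; D/B/C; E/F] holding=-

step 1 (stack(F, E)): towers=[D/B/C/A; E/F] holding=-
step 2 (unstack(A, C)): towers=[D/B/C; E/F] holding=A
step 3 (putdown(A)): towers=[A; D/B/C; E/F] holding=-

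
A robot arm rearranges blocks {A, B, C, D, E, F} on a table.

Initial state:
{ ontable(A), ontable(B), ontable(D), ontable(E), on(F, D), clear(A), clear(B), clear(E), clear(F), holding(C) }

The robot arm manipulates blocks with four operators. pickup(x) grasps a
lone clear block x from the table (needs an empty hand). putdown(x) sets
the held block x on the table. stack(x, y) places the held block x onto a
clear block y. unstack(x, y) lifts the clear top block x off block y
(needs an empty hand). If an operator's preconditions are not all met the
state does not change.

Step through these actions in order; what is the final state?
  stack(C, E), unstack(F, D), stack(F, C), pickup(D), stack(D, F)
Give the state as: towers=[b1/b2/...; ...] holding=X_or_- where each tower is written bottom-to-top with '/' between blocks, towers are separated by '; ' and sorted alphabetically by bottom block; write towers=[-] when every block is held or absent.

towers=[A; B; E/C/F/D] holding=-

step 1 (stack(C, E)): towers=[A; B; D/F; E/C] holding=-
step 2 (unstack(F, D)): towers=[A; B; D; E/C] holding=F
step 3 (stack(F, C)): towers=[A; B; D; E/C/F] holding=-
step 4 (pickup(D)): towers=[A; B; E/C/F] holding=D
step 5 (stack(D, F)): towers=[A; B; E/C/F/D] holding=-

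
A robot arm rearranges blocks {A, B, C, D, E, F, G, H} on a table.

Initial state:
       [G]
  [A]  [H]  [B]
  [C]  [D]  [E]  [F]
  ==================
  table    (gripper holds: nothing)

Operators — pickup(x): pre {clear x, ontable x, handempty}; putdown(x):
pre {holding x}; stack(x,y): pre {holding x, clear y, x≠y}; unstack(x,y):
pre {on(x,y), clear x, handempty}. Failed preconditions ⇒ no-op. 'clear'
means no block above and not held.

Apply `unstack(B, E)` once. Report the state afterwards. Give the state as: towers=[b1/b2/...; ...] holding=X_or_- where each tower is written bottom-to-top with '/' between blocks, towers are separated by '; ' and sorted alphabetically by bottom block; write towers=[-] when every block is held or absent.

before: towers=[C/A; D/H/G; E/B; F] holding=-
pre[unstack(B, E)]: on(B,E) yes, clear(B) yes, handempty yes
all met → apply unstack(B, E)
after:  towers=[C/A; D/H/G; E; F] holding=B

towers=[C/A; D/H/G; E; F] holding=B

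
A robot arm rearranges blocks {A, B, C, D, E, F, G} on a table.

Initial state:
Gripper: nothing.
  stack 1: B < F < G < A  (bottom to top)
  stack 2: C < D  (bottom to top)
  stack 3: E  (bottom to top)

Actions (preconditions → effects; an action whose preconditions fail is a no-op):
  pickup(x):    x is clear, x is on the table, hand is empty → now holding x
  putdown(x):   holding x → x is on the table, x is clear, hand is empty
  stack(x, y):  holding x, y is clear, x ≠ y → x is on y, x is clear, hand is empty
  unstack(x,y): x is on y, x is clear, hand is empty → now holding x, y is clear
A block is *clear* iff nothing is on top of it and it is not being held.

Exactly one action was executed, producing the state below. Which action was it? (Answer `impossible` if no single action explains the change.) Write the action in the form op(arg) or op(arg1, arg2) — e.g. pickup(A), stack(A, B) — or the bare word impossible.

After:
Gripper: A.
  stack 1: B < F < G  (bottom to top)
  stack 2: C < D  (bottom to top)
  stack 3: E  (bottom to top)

unstack(A, G)

target: towers=[B/F/G; C/D; E] holding=A
     unstack(D, C) → towers=[B/F/G/A; C; E] holding=D
     unstack(A, G) → towers=[B/F/G; C/D; E] holding=A  ← match
         pickup(E) → towers=[B/F/G/A; C/D] holding=E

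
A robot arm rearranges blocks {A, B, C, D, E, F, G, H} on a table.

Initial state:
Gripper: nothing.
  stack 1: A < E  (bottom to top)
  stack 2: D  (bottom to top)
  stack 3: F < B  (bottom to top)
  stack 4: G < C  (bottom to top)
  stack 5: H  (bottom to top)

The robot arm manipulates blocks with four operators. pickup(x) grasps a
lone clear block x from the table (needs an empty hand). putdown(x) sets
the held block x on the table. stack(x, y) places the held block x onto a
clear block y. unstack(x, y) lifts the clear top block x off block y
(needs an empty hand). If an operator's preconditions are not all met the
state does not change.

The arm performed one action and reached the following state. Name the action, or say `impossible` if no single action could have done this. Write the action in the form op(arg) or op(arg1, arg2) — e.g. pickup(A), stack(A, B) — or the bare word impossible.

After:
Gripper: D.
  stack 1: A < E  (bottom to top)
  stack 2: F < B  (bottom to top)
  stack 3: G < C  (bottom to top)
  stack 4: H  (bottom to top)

pickup(D)

target: towers=[A/E; F/B; G/C; H] holding=D
     unstack(E, A) → towers=[A; D; F/B; G/C; H] holding=E
         pickup(H) → towers=[A/E; D; F/B; G/C] holding=H
     unstack(B, F) → towers=[A/E; D; F; G/C; H] holding=B
         pickup(D) → towers=[A/E; F/B; G/C; H] holding=D  ← match
     unstack(C, G) → towers=[A/E; D; F/B; G; H] holding=C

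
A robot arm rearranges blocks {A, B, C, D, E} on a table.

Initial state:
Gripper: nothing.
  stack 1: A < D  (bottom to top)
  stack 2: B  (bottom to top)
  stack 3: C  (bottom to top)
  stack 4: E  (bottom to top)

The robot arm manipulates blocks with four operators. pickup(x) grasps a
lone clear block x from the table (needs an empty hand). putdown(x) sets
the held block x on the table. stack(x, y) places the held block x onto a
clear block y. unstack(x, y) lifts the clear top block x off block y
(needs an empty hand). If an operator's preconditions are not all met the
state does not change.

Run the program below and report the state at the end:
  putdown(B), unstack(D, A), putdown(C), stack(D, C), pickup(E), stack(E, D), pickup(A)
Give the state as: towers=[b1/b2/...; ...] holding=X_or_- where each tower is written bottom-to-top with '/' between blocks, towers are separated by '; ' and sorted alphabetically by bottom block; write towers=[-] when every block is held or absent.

step 1 (putdown(B)) [no-op]: towers=[A/D; B; C; E] holding=-
step 2 (unstack(D, A)): towers=[A; B; C; E] holding=D
step 3 (putdown(C)) [no-op]: towers=[A; B; C; E] holding=D
step 4 (stack(D, C)): towers=[A; B; C/D; E] holding=-
step 5 (pickup(E)): towers=[A; B; C/D] holding=E
step 6 (stack(E, D)): towers=[A; B; C/D/E] holding=-
step 7 (pickup(A)): towers=[B; C/D/E] holding=A

towers=[B; C/D/E] holding=A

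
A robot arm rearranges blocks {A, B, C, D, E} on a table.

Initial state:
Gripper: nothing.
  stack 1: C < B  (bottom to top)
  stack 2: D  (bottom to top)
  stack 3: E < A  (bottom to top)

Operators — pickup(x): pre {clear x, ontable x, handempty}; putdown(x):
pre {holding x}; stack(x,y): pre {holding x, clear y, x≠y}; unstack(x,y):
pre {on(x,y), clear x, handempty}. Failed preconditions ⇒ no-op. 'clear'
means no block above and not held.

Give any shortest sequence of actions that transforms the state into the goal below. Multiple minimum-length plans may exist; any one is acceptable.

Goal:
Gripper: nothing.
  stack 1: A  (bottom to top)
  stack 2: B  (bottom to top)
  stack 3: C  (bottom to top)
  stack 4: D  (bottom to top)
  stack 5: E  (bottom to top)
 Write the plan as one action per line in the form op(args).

unstack(B, C)
putdown(B)
unstack(A, E)
putdown(A)

step 1 (unstack(B, C)): towers=[C; D; E/A] holding=B
step 2 (putdown(B)): towers=[B; C; D; E/A] holding=-
step 3 (unstack(A, E)): towers=[B; C; D; E] holding=A
step 4 (putdown(A)): towers=[A; B; C; D; E] holding=-
goal check: towers=[A; B; C; D; E] holding=- — reached (length 4, optimal by BFS)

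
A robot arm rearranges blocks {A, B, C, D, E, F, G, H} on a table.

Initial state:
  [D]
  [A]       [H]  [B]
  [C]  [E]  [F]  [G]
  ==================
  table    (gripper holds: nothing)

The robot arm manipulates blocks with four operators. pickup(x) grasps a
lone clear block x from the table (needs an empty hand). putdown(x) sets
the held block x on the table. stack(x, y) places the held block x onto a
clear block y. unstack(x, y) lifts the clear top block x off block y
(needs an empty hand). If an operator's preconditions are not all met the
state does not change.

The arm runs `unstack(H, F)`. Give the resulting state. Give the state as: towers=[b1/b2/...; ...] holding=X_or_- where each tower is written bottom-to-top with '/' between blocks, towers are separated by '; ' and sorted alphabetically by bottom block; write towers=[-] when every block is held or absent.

towers=[C/A/D; E; F; G/B] holding=H

before: towers=[C/A/D; E; F/H; G/B] holding=-
pre[unstack(H, F)]: on(H,F) ✓, clear(H) ✓, handempty ✓
all met → apply unstack(H, F)
after:  towers=[C/A/D; E; F; G/B] holding=H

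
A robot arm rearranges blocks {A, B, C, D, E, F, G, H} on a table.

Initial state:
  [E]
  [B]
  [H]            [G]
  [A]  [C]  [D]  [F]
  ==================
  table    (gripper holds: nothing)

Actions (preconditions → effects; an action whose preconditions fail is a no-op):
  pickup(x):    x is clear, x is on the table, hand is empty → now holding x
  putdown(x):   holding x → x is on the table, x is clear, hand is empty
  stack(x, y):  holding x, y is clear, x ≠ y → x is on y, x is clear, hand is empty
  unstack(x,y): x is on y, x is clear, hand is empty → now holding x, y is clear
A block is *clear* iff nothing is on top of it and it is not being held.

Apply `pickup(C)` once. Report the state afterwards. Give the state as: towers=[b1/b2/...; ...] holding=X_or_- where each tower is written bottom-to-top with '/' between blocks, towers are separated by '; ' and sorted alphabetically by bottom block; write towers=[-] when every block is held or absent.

before: towers=[A/H/B/E; C; D; F/G] holding=-
pre[pickup(C)]: clear(C) ok, ontable(C) ok, handempty ok
all met → apply pickup(C)
after:  towers=[A/H/B/E; D; F/G] holding=C

towers=[A/H/B/E; D; F/G] holding=C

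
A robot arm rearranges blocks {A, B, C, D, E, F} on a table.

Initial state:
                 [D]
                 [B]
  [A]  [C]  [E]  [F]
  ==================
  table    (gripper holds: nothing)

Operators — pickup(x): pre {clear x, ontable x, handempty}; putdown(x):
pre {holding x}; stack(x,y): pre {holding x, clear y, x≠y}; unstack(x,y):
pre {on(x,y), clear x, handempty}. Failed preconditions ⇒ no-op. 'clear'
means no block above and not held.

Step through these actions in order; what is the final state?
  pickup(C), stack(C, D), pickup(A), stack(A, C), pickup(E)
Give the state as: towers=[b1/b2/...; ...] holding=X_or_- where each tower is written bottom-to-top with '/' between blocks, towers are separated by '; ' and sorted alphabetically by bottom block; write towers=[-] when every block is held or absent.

step 1 (pickup(C)): towers=[A; E; F/B/D] holding=C
step 2 (stack(C, D)): towers=[A; E; F/B/D/C] holding=-
step 3 (pickup(A)): towers=[E; F/B/D/C] holding=A
step 4 (stack(A, C)): towers=[E; F/B/D/C/A] holding=-
step 5 (pickup(E)): towers=[F/B/D/C/A] holding=E

towers=[F/B/D/C/A] holding=E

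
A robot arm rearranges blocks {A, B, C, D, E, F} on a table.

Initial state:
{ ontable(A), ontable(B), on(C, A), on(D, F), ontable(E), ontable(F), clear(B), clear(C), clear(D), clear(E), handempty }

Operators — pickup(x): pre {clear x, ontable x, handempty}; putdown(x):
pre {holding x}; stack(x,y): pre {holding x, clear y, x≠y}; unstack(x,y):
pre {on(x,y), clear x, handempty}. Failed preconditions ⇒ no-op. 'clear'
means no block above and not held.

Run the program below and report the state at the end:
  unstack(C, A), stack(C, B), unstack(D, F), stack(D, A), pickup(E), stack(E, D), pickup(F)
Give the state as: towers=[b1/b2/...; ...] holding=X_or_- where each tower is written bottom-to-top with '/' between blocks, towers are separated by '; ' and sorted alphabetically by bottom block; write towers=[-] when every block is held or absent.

towers=[A/D/E; B/C] holding=F

step 1 (unstack(C, A)): towers=[A; B; E; F/D] holding=C
step 2 (stack(C, B)): towers=[A; B/C; E; F/D] holding=-
step 3 (unstack(D, F)): towers=[A; B/C; E; F] holding=D
step 4 (stack(D, A)): towers=[A/D; B/C; E; F] holding=-
step 5 (pickup(E)): towers=[A/D; B/C; F] holding=E
step 6 (stack(E, D)): towers=[A/D/E; B/C; F] holding=-
step 7 (pickup(F)): towers=[A/D/E; B/C] holding=F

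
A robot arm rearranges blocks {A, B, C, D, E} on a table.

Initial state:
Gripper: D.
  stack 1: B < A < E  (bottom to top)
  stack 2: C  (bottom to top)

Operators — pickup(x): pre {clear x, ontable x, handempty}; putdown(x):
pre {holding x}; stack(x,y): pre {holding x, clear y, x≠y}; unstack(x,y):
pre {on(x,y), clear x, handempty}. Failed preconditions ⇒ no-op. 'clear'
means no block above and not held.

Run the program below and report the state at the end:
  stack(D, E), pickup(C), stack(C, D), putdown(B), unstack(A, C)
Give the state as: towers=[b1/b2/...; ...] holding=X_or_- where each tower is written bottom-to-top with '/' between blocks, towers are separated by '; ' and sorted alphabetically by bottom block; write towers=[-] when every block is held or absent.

towers=[B/A/E/D/C] holding=-

step 1 (stack(D, E)): towers=[B/A/E/D; C] holding=-
step 2 (pickup(C)): towers=[B/A/E/D] holding=C
step 3 (stack(C, D)): towers=[B/A/E/D/C] holding=-
step 4 (putdown(B)) [no-op]: towers=[B/A/E/D/C] holding=-
step 5 (unstack(A, C)) [no-op]: towers=[B/A/E/D/C] holding=-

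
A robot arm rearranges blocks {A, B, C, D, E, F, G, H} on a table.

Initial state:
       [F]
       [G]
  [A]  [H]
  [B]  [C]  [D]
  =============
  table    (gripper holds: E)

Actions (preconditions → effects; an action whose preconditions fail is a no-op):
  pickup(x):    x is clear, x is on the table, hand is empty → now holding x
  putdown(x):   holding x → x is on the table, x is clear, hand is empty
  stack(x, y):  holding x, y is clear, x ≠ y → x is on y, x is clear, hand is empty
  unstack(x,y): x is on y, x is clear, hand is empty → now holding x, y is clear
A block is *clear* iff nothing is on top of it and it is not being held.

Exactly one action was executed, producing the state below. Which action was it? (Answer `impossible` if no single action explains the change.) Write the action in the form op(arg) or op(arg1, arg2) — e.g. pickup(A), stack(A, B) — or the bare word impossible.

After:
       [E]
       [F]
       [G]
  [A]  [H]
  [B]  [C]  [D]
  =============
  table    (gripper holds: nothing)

stack(E, F)

target: towers=[B/A; C/H/G/F/E; D] holding=-
        putdown(E) → towers=[B/A; C/H/G/F; D; E] holding=-
       stack(E, A) → towers=[B/A/E; C/H/G/F; D] holding=-
       stack(E, F) → towers=[B/A; C/H/G/F/E; D] holding=-  ← match
       stack(E, D) → towers=[B/A; C/H/G/F; D/E] holding=-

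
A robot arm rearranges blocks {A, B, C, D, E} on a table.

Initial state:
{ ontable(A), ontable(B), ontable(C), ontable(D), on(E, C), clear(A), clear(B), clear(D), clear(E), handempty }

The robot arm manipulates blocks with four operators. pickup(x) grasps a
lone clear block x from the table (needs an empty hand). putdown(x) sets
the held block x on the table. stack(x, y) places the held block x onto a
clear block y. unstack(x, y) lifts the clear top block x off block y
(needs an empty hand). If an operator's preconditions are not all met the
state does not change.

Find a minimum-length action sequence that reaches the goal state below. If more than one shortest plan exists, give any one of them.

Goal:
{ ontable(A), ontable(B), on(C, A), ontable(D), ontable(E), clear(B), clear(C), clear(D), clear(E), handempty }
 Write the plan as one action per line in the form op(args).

step 1 (unstack(E, C)): towers=[A; B; C; D] holding=E
step 2 (putdown(E)): towers=[A; B; C; D; E] holding=-
step 3 (pickup(C)): towers=[A; B; D; E] holding=C
step 4 (stack(C, A)): towers=[A/C; B; D; E] holding=-
goal check: towers=[A/C; B; D; E] holding=- — reached (length 4, optimal by BFS)

unstack(E, C)
putdown(E)
pickup(C)
stack(C, A)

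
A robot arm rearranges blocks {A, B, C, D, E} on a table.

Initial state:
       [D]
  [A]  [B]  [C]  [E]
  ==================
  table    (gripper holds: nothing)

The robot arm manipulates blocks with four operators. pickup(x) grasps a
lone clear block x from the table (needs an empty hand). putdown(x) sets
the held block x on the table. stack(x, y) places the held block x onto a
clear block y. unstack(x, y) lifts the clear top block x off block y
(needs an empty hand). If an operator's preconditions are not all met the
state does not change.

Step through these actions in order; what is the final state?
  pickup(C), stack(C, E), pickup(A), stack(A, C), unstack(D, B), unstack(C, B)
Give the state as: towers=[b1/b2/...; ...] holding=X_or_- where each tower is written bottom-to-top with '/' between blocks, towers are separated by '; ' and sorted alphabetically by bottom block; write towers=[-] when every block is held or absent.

towers=[B; E/C/A] holding=D

step 1 (pickup(C)): towers=[A; B/D; E] holding=C
step 2 (stack(C, E)): towers=[A; B/D; E/C] holding=-
step 3 (pickup(A)): towers=[B/D; E/C] holding=A
step 4 (stack(A, C)): towers=[B/D; E/C/A] holding=-
step 5 (unstack(D, B)): towers=[B; E/C/A] holding=D
step 6 (unstack(C, B)) [no-op]: towers=[B; E/C/A] holding=D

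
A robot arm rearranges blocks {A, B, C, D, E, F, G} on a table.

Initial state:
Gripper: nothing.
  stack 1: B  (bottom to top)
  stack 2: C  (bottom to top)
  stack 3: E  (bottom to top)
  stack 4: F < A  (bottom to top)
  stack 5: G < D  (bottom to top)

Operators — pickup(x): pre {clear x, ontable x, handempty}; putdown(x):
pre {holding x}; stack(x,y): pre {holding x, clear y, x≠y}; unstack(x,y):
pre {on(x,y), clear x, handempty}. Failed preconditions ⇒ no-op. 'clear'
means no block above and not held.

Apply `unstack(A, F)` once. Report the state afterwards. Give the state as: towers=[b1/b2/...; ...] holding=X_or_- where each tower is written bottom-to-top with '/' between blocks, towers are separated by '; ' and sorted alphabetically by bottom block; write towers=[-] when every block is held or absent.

before: towers=[B; C; E; F/A; G/D] holding=-
pre[unstack(A, F)]: on(A,F) ok, clear(A) ok, handempty ok
all met → apply unstack(A, F)
after:  towers=[B; C; E; F; G/D] holding=A

towers=[B; C; E; F; G/D] holding=A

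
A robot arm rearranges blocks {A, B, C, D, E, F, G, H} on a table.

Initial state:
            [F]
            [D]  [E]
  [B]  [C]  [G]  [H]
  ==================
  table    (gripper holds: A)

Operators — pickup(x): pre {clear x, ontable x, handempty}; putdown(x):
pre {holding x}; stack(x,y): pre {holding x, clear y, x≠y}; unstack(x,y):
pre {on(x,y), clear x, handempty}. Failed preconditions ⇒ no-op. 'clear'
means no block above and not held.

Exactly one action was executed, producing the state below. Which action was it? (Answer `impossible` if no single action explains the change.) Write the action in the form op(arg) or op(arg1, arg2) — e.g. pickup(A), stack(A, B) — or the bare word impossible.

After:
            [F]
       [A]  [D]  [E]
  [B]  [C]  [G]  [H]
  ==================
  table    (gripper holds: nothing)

stack(A, C)

target: towers=[B; C/A; G/D/F; H/E] holding=-
        putdown(A) → towers=[A; B; C; G/D/F; H/E] holding=-
       stack(A, E) → towers=[B; C; G/D/F; H/E/A] holding=-
       stack(A, B) → towers=[B/A; C; G/D/F; H/E] holding=-
       stack(A, F) → towers=[B; C; G/D/F/A; H/E] holding=-
       stack(A, C) → towers=[B; C/A; G/D/F; H/E] holding=-  ← match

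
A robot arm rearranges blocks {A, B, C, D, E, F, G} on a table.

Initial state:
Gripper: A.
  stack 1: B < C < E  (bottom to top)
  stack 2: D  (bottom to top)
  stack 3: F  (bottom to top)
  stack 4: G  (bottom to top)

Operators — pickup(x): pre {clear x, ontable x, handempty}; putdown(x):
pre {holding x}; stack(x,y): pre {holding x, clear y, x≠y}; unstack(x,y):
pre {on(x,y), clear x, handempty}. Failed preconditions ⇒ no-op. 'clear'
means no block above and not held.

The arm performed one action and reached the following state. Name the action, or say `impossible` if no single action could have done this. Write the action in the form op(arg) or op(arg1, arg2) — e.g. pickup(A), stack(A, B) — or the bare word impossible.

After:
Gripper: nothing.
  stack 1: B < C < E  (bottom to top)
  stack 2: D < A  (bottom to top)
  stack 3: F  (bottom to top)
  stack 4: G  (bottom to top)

stack(A, D)

target: towers=[B/C/E; D/A; F; G] holding=-
        putdown(A) → towers=[A; B/C/E; D; F; G] holding=-
       stack(A, F) → towers=[B/C/E; D; F/A; G] holding=-
       stack(A, G) → towers=[B/C/E; D; F; G/A] holding=-
       stack(A, D) → towers=[B/C/E; D/A; F; G] holding=-  ← match
       stack(A, E) → towers=[B/C/E/A; D; F; G] holding=-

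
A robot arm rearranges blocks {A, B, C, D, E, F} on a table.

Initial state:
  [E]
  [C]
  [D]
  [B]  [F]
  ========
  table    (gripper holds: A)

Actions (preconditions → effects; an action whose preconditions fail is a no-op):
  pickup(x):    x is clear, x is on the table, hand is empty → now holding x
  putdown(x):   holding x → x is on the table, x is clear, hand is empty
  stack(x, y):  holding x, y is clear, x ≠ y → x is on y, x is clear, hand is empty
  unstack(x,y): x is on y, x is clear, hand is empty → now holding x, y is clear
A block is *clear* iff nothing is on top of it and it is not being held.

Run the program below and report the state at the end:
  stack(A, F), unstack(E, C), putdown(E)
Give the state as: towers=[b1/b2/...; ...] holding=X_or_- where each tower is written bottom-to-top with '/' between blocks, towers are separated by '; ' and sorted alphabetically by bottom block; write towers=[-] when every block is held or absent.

towers=[B/D/C; E; F/A] holding=-

step 1 (stack(A, F)): towers=[B/D/C/E; F/A] holding=-
step 2 (unstack(E, C)): towers=[B/D/C; F/A] holding=E
step 3 (putdown(E)): towers=[B/D/C; E; F/A] holding=-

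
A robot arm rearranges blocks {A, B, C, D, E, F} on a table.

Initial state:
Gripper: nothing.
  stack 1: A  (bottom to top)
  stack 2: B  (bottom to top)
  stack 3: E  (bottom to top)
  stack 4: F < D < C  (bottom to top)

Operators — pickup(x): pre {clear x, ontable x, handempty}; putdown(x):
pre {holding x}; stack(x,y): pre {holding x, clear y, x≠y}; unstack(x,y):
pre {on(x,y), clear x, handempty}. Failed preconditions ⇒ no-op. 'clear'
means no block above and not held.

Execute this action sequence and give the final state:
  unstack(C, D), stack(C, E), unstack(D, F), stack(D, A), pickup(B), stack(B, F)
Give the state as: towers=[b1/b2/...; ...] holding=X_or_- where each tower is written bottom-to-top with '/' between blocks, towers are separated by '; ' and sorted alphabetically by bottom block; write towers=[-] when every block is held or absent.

towers=[A/D; E/C; F/B] holding=-

step 1 (unstack(C, D)): towers=[A; B; E; F/D] holding=C
step 2 (stack(C, E)): towers=[A; B; E/C; F/D] holding=-
step 3 (unstack(D, F)): towers=[A; B; E/C; F] holding=D
step 4 (stack(D, A)): towers=[A/D; B; E/C; F] holding=-
step 5 (pickup(B)): towers=[A/D; E/C; F] holding=B
step 6 (stack(B, F)): towers=[A/D; E/C; F/B] holding=-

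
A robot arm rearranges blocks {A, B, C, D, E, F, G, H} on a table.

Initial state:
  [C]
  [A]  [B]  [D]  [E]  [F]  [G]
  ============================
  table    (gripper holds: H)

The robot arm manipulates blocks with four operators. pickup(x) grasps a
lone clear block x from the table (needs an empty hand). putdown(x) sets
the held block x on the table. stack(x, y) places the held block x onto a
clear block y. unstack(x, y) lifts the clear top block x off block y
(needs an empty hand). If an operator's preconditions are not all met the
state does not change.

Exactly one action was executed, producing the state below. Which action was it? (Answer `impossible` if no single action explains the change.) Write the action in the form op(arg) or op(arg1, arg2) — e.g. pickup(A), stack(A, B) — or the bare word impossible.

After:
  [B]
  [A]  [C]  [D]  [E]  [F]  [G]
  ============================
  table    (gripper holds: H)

target: towers=[A/B; C; D; E; F; G] holding=H
        putdown(H) → towers=[A/C; B; D; E; F; G; H] holding=-
       stack(H, G) → towers=[A/C; B; D; E; F; G/H] holding=-
       stack(H, E) → towers=[A/C; B; D; E/H; F; G] holding=-
       stack(H, B) → towers=[A/C; B/H; D; E; F; G] holding=-
       stack(H, F) → towers=[A/C; B; D; E; F/H; G] holding=-
       stack(H, D) → towers=[A/C; B; D/H; E; F; G] holding=-
       stack(H, C) → towers=[A/C/H; B; D; E; F; G] holding=-
none of the 7 applicable actions match → impossible

impossible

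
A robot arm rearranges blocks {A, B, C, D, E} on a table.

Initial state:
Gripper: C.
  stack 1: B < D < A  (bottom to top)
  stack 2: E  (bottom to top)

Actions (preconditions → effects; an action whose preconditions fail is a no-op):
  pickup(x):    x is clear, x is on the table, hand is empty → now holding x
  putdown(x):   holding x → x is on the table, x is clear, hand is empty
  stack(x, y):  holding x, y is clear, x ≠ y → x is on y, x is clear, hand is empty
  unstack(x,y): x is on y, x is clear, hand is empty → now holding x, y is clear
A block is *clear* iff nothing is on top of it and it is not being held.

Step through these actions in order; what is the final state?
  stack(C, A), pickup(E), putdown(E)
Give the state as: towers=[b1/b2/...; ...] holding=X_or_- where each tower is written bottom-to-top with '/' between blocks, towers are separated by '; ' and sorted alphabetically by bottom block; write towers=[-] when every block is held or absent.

step 1 (stack(C, A)): towers=[B/D/A/C; E] holding=-
step 2 (pickup(E)): towers=[B/D/A/C] holding=E
step 3 (putdown(E)): towers=[B/D/A/C; E] holding=-

towers=[B/D/A/C; E] holding=-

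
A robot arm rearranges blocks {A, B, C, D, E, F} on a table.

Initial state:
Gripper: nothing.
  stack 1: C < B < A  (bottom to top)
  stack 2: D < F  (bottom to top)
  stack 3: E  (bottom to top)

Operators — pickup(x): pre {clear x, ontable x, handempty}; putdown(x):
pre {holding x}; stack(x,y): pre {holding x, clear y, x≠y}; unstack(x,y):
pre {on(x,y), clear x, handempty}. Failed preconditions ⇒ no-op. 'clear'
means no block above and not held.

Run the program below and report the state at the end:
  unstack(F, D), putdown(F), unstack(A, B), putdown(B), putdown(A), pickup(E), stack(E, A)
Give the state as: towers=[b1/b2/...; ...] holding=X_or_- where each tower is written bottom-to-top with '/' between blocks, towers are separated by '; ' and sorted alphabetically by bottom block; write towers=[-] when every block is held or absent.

towers=[A/E; C/B; D; F] holding=-

step 1 (unstack(F, D)): towers=[C/B/A; D; E] holding=F
step 2 (putdown(F)): towers=[C/B/A; D; E; F] holding=-
step 3 (unstack(A, B)): towers=[C/B; D; E; F] holding=A
step 4 (putdown(B)) [no-op]: towers=[C/B; D; E; F] holding=A
step 5 (putdown(A)): towers=[A; C/B; D; E; F] holding=-
step 6 (pickup(E)): towers=[A; C/B; D; F] holding=E
step 7 (stack(E, A)): towers=[A/E; C/B; D; F] holding=-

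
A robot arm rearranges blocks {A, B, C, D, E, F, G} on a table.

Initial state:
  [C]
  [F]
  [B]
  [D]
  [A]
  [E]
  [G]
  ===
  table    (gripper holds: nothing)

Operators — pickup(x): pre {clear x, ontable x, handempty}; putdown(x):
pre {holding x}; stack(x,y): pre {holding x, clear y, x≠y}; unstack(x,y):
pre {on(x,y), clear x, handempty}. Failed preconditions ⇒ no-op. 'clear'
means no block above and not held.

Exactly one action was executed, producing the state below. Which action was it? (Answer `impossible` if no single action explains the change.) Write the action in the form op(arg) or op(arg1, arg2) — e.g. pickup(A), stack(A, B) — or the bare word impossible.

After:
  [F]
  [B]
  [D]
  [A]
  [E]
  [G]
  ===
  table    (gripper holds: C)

target: towers=[G/E/A/D/B/F] holding=C
     unstack(C, F) → towers=[G/E/A/D/B/F] holding=C  ← match

unstack(C, F)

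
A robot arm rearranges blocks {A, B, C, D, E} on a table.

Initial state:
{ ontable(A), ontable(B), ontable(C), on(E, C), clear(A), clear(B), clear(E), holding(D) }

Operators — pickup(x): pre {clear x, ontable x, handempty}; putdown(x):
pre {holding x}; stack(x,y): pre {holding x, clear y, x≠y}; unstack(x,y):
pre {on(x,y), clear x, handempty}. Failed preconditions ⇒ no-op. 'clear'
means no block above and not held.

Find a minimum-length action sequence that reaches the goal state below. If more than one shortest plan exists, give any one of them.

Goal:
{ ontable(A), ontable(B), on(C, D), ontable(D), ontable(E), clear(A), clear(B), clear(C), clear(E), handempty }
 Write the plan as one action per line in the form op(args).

putdown(D)
unstack(E, C)
putdown(E)
pickup(C)
stack(C, D)

step 1 (putdown(D)): towers=[A; B; C/E; D] holding=-
step 2 (unstack(E, C)): towers=[A; B; C; D] holding=E
step 3 (putdown(E)): towers=[A; B; C; D; E] holding=-
step 4 (pickup(C)): towers=[A; B; D; E] holding=C
step 5 (stack(C, D)): towers=[A; B; D/C; E] holding=-
goal check: towers=[A; B; D/C; E] holding=- — reached (length 5, optimal by BFS)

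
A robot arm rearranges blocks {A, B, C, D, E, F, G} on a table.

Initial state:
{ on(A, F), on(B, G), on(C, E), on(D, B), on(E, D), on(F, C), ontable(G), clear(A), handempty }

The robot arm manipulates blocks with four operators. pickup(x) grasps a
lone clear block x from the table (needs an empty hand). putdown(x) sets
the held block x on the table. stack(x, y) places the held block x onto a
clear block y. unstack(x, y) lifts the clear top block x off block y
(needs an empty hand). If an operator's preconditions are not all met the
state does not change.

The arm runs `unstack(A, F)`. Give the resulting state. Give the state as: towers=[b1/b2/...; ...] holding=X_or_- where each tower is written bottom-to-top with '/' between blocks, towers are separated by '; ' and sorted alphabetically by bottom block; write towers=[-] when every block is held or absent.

before: towers=[G/B/D/E/C/F/A] holding=-
pre[unstack(A, F)]: on(A,F) ✓, clear(A) ✓, handempty ✓
all met → apply unstack(A, F)
after:  towers=[G/B/D/E/C/F] holding=A

towers=[G/B/D/E/C/F] holding=A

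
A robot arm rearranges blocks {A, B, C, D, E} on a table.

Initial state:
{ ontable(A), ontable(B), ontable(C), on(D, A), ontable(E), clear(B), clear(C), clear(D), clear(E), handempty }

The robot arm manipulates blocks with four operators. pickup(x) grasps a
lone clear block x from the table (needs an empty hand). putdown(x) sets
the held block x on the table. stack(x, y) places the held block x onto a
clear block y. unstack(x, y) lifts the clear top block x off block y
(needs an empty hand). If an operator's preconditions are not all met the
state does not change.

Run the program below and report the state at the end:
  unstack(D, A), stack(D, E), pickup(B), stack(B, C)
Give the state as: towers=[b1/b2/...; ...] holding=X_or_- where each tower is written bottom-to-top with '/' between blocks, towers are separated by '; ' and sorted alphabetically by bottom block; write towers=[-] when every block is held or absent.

step 1 (unstack(D, A)): towers=[A; B; C; E] holding=D
step 2 (stack(D, E)): towers=[A; B; C; E/D] holding=-
step 3 (pickup(B)): towers=[A; C; E/D] holding=B
step 4 (stack(B, C)): towers=[A; C/B; E/D] holding=-

towers=[A; C/B; E/D] holding=-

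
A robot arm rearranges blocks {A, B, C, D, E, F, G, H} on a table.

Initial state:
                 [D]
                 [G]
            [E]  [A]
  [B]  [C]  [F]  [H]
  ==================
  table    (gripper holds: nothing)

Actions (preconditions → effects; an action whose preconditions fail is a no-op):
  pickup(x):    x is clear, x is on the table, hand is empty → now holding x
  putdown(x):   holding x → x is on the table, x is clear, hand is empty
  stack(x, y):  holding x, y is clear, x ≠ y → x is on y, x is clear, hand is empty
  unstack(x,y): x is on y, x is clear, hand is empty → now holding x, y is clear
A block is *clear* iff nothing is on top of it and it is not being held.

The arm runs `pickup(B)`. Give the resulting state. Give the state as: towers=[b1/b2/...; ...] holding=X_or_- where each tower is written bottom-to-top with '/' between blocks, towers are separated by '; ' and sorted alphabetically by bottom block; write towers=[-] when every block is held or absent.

towers=[C; F/E; H/A/G/D] holding=B

before: towers=[B; C; F/E; H/A/G/D] holding=-
pre[pickup(B)]: clear(B) yes, ontable(B) yes, handempty yes
all met → apply pickup(B)
after:  towers=[C; F/E; H/A/G/D] holding=B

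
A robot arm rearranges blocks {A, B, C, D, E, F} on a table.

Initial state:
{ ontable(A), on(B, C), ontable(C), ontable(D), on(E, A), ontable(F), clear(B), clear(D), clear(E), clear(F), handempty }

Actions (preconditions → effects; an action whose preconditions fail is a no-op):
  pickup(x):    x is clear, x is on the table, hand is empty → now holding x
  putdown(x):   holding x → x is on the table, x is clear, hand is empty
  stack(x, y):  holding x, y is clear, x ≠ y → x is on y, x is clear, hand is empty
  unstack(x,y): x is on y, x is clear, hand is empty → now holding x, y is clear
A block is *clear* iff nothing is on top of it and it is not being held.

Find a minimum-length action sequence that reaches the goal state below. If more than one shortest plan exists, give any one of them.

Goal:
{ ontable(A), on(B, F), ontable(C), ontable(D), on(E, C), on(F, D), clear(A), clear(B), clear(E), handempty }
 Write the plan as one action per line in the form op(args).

pickup(F)
stack(F, D)
unstack(B, C)
stack(B, F)
unstack(E, A)
stack(E, C)

step 1 (pickup(F)): towers=[A/E; C/B; D] holding=F
step 2 (stack(F, D)): towers=[A/E; C/B; D/F] holding=-
step 3 (unstack(B, C)): towers=[A/E; C; D/F] holding=B
step 4 (stack(B, F)): towers=[A/E; C; D/F/B] holding=-
step 5 (unstack(E, A)): towers=[A; C; D/F/B] holding=E
step 6 (stack(E, C)): towers=[A; C/E; D/F/B] holding=-
goal check: towers=[A; C/E; D/F/B] holding=- — reached (length 6, optimal by BFS)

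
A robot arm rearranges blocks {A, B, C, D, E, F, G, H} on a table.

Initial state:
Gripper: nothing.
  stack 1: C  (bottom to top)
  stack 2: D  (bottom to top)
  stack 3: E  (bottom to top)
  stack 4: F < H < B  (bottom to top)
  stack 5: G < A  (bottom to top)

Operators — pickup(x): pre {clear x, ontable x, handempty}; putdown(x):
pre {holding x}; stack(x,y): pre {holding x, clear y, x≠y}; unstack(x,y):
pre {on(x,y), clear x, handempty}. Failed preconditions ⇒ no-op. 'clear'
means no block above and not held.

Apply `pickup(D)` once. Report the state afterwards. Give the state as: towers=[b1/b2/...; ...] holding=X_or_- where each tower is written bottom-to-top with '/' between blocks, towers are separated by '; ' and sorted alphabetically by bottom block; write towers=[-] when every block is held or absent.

towers=[C; E; F/H/B; G/A] holding=D

before: towers=[C; D; E; F/H/B; G/A] holding=-
pre[pickup(D)]: clear(D) ✓, ontable(D) ✓, handempty ✓
all met → apply pickup(D)
after:  towers=[C; E; F/H/B; G/A] holding=D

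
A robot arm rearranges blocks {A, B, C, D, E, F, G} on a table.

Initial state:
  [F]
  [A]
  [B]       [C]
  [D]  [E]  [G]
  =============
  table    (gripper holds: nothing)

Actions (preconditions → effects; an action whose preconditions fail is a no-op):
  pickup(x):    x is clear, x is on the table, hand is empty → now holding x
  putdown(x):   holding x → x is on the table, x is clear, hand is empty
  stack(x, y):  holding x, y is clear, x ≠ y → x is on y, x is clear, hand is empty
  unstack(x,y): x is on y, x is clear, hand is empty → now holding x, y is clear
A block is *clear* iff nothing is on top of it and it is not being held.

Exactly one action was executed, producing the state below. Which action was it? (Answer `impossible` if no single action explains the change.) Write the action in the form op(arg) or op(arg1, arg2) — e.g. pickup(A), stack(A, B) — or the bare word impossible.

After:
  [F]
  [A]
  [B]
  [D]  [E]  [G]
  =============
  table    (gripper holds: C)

unstack(C, G)

target: towers=[D/B/A/F; E; G] holding=C
     unstack(F, A) → towers=[D/B/A; E; G/C] holding=F
         pickup(E) → towers=[D/B/A/F; G/C] holding=E
     unstack(C, G) → towers=[D/B/A/F; E; G] holding=C  ← match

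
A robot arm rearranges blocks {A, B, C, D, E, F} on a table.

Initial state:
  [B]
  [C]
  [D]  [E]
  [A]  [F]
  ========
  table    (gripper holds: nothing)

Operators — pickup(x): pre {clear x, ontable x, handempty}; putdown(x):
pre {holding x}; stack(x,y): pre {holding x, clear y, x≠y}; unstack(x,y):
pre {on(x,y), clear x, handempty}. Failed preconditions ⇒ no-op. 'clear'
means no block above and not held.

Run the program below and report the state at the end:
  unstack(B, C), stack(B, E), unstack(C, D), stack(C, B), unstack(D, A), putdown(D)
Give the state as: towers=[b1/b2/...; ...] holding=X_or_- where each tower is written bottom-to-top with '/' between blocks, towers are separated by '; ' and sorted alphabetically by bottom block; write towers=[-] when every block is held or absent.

step 1 (unstack(B, C)): towers=[A/D/C; F/E] holding=B
step 2 (stack(B, E)): towers=[A/D/C; F/E/B] holding=-
step 3 (unstack(C, D)): towers=[A/D; F/E/B] holding=C
step 4 (stack(C, B)): towers=[A/D; F/E/B/C] holding=-
step 5 (unstack(D, A)): towers=[A; F/E/B/C] holding=D
step 6 (putdown(D)): towers=[A; D; F/E/B/C] holding=-

towers=[A; D; F/E/B/C] holding=-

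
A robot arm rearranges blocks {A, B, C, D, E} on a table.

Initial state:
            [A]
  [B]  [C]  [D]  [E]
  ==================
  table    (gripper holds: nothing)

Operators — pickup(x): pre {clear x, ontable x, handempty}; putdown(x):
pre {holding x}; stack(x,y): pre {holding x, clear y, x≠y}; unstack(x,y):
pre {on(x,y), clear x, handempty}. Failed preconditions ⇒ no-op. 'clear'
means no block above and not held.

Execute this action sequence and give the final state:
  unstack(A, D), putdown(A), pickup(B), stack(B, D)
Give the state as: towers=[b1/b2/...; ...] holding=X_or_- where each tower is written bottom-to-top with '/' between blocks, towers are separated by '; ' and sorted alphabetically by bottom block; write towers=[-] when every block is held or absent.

towers=[A; C; D/B; E] holding=-

step 1 (unstack(A, D)): towers=[B; C; D; E] holding=A
step 2 (putdown(A)): towers=[A; B; C; D; E] holding=-
step 3 (pickup(B)): towers=[A; C; D; E] holding=B
step 4 (stack(B, D)): towers=[A; C; D/B; E] holding=-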